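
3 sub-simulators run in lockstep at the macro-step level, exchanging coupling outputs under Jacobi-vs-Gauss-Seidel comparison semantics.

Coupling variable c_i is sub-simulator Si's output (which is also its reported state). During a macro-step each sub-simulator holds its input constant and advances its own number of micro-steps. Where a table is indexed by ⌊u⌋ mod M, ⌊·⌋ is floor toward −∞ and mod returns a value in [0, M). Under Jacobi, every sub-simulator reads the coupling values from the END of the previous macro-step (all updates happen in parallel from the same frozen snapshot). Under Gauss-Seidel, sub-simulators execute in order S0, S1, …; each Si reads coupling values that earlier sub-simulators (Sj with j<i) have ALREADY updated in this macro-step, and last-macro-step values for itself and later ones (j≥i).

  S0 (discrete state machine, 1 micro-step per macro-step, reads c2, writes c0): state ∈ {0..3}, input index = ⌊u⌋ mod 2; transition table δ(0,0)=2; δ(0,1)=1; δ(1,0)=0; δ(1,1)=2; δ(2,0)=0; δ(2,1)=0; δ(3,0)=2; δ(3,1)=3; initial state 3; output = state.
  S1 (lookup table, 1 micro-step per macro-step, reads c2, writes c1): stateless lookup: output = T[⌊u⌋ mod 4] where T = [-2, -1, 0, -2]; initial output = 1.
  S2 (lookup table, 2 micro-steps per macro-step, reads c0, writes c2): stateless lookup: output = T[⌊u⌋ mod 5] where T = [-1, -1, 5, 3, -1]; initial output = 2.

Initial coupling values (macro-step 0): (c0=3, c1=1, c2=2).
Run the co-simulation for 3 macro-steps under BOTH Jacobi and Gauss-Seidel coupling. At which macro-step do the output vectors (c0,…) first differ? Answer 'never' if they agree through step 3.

first divergence at macro-step: 1

[Jacobi] macro 1: S0 reads c2=2 → after 1×micro: 2; S1 reads c2=2 → after 1×micro: 0; S2 reads c0=3 → after 2×micro: 3 ⇒ (c0=2, c1=0, c2=3)
[Jacobi] macro 2: S0 reads c2=3 → after 1×micro: 0; S1 reads c2=3 → after 1×micro: -2; S2 reads c0=2 → after 2×micro: 5 ⇒ (c0=0, c1=-2, c2=5)
[Jacobi] macro 3: S0 reads c2=5 → after 1×micro: 1; S1 reads c2=5 → after 1×micro: -1; S2 reads c0=0 → after 2×micro: -1 ⇒ (c0=1, c1=-1, c2=-1)
[Gauss-Seidel] macro 1: S0 reads c2=2 → after 1×micro: 2; S1 reads c2=2 → after 1×micro: 0; S2 reads c0=2 → after 2×micro: 5 ⇒ (c0=2, c1=0, c2=5)
[Gauss-Seidel] macro 2: S0 reads c2=5 → after 1×micro: 0; S1 reads c2=5 → after 1×micro: -1; S2 reads c0=0 → after 2×micro: -1 ⇒ (c0=0, c1=-1, c2=-1)
[Gauss-Seidel] macro 3: S0 reads c2=-1 → after 1×micro: 1; S1 reads c2=-1 → after 1×micro: -2; S2 reads c0=1 → after 2×micro: -1 ⇒ (c0=1, c1=-2, c2=-1)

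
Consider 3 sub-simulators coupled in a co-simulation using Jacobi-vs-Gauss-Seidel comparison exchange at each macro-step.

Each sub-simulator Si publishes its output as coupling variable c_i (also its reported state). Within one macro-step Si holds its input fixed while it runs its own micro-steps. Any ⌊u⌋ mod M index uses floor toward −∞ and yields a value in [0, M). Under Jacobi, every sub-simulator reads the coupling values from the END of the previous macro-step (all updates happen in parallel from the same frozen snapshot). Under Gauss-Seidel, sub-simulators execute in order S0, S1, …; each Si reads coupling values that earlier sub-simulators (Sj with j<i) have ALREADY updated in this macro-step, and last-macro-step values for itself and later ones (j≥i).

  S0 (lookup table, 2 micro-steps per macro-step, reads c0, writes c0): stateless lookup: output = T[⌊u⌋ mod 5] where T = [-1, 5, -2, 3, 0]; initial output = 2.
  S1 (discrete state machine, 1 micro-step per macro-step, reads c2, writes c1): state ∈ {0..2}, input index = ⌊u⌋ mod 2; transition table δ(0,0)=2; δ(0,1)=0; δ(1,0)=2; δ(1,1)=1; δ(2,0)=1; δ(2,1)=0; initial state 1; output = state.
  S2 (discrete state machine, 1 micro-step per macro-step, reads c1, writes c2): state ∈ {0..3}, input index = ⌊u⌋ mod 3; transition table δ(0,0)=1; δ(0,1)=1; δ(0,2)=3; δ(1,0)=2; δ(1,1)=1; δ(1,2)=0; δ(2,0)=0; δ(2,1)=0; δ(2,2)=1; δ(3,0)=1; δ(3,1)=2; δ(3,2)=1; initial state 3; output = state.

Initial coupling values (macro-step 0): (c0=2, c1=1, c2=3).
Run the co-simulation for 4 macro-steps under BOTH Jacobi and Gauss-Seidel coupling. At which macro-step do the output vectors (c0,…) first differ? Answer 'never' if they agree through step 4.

first divergence at macro-step: 2

[Jacobi] macro 1: S0 reads c0=2 → after 2×micro: -2; S1 reads c2=3 → after 1×micro: 1; S2 reads c1=1 → after 1×micro: 2 ⇒ (c0=-2, c1=1, c2=2)
[Jacobi] macro 2: S0 reads c0=-2 → after 2×micro: 3; S1 reads c2=2 → after 1×micro: 2; S2 reads c1=1 → after 1×micro: 0 ⇒ (c0=3, c1=2, c2=0)
[Jacobi] macro 3: S0 reads c0=3 → after 2×micro: 3; S1 reads c2=0 → after 1×micro: 1; S2 reads c1=2 → after 1×micro: 3 ⇒ (c0=3, c1=1, c2=3)
[Jacobi] macro 4: S0 reads c0=3 → after 2×micro: 3; S1 reads c2=3 → after 1×micro: 1; S2 reads c1=1 → after 1×micro: 2 ⇒ (c0=3, c1=1, c2=2)
[Gauss-Seidel] macro 1: S0 reads c0=2 → after 2×micro: -2; S1 reads c2=3 → after 1×micro: 1; S2 reads c1=1 → after 1×micro: 2 ⇒ (c0=-2, c1=1, c2=2)
[Gauss-Seidel] macro 2: S0 reads c0=-2 → after 2×micro: 3; S1 reads c2=2 → after 1×micro: 2; S2 reads c1=2 → after 1×micro: 1 ⇒ (c0=3, c1=2, c2=1)
[Gauss-Seidel] macro 3: S0 reads c0=3 → after 2×micro: 3; S1 reads c2=1 → after 1×micro: 0; S2 reads c1=0 → after 1×micro: 2 ⇒ (c0=3, c1=0, c2=2)
[Gauss-Seidel] macro 4: S0 reads c0=3 → after 2×micro: 3; S1 reads c2=2 → after 1×micro: 2; S2 reads c1=2 → after 1×micro: 1 ⇒ (c0=3, c1=2, c2=1)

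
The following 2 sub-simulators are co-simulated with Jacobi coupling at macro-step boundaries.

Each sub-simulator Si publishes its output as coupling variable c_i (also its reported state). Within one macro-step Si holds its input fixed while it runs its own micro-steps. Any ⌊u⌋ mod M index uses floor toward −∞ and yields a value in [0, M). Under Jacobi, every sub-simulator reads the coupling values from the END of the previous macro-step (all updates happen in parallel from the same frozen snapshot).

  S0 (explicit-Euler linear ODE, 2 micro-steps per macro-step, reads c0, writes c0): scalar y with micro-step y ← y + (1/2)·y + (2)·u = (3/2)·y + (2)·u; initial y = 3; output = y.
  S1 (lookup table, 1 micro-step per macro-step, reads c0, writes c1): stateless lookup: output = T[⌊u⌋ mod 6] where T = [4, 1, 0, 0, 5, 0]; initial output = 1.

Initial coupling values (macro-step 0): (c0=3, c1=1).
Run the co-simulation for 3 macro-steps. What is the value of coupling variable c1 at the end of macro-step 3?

c1 at macro-step 3 = 1

macro 1: S0 reads c0=3 → after 2×micro: 87/4; S1 reads c0=3 → after 1×micro: 0 ⇒ (c0=87/4, c1=0)
macro 2: S0 reads c0=87/4 → after 2×micro: 2523/16; S1 reads c0=87/4 → after 1×micro: 0 ⇒ (c0=2523/16, c1=0)
macro 3: S0 reads c0=2523/16 → after 2×micro: 73167/64; S1 reads c0=2523/16 → after 1×micro: 1 ⇒ (c0=73167/64, c1=1)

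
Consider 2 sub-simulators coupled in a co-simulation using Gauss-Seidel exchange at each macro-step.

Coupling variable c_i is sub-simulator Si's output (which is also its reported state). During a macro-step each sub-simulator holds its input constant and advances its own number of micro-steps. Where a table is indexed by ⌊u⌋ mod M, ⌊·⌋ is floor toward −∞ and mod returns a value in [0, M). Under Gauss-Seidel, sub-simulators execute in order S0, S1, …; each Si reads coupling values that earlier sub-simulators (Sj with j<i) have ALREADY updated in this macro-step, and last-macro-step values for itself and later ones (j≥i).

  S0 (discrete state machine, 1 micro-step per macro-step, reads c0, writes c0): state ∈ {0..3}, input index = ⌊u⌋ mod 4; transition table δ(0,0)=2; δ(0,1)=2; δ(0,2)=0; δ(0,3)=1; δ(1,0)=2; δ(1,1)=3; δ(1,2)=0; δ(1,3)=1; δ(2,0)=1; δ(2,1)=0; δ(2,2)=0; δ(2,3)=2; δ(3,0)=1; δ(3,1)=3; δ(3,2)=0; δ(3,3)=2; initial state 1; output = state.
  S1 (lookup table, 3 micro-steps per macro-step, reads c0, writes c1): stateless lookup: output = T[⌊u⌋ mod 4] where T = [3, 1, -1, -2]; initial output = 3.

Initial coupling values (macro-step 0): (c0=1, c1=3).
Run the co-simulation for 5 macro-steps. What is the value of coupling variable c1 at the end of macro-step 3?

c1 at macro-step 3 = 3

macro 1: S0 reads c0=1 → after 1×micro: 3; S1 reads c0=3 → after 3×micro: -2 ⇒ (c0=3, c1=-2)
macro 2: S0 reads c0=3 → after 1×micro: 2; S1 reads c0=2 → after 3×micro: -1 ⇒ (c0=2, c1=-1)
macro 3: S0 reads c0=2 → after 1×micro: 0; S1 reads c0=0 → after 3×micro: 3 ⇒ (c0=0, c1=3)
macro 4: S0 reads c0=0 → after 1×micro: 2; S1 reads c0=2 → after 3×micro: -1 ⇒ (c0=2, c1=-1)
macro 5: S0 reads c0=2 → after 1×micro: 0; S1 reads c0=0 → after 3×micro: 3 ⇒ (c0=0, c1=3)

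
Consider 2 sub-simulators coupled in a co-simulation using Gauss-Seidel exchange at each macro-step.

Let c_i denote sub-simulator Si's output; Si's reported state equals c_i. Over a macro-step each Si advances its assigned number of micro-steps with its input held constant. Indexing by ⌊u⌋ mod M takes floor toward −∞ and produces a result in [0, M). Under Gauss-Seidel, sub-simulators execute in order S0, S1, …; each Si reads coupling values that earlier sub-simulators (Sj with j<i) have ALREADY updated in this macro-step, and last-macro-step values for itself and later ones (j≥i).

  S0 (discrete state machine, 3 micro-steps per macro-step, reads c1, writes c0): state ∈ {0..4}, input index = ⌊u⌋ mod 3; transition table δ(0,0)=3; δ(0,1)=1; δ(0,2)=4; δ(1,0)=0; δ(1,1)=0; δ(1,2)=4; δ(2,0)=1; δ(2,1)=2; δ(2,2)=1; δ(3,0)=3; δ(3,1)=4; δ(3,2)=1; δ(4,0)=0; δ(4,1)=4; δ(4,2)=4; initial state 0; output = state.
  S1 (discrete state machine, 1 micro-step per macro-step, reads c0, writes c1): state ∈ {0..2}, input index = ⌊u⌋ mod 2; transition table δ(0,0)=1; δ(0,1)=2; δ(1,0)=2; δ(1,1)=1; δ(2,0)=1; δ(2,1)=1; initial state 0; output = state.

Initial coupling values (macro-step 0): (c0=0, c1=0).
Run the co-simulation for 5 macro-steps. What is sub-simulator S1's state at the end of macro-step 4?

macro 1: S0 reads c1=0 → after 3×micro: 3; S1 reads c0=3 → after 1×micro: 2 ⇒ (c0=3, c1=2)
macro 2: S0 reads c1=2 → after 3×micro: 4; S1 reads c0=4 → after 1×micro: 1 ⇒ (c0=4, c1=1)
macro 3: S0 reads c1=1 → after 3×micro: 4; S1 reads c0=4 → after 1×micro: 2 ⇒ (c0=4, c1=2)
macro 4: S0 reads c1=2 → after 3×micro: 4; S1 reads c0=4 → after 1×micro: 1 ⇒ (c0=4, c1=1)
macro 5: S0 reads c1=1 → after 3×micro: 4; S1 reads c0=4 → after 1×micro: 2 ⇒ (c0=4, c1=2)

S1 state at macro-step 4 = 1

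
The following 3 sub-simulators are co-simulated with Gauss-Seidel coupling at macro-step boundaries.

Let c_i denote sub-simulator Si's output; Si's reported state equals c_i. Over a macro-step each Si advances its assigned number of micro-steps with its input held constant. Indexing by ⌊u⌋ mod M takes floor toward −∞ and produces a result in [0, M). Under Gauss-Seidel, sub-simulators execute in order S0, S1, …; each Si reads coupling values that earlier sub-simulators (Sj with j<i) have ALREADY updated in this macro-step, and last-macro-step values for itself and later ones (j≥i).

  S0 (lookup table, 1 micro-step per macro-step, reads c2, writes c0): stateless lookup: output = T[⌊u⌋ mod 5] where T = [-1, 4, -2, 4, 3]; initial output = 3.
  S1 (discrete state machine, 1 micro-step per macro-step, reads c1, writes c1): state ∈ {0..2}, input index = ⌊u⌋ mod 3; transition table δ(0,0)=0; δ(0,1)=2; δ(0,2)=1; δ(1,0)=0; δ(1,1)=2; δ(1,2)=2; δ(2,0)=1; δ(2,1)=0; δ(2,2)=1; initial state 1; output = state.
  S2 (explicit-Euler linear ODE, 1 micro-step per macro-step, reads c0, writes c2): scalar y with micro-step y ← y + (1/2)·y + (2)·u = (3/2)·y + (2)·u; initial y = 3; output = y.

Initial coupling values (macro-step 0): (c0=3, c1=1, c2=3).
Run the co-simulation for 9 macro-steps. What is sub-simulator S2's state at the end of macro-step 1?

macro 1: S0 reads c2=3 → after 1×micro: 4; S1 reads c1=1 → after 1×micro: 2; S2 reads c0=4 → after 1×micro: 25/2 ⇒ (c0=4, c1=2, c2=25/2)
macro 2: S0 reads c2=25/2 → after 1×micro: -2; S1 reads c1=2 → after 1×micro: 1; S2 reads c0=-2 → after 1×micro: 59/4 ⇒ (c0=-2, c1=1, c2=59/4)
macro 3: S0 reads c2=59/4 → after 1×micro: 3; S1 reads c1=1 → after 1×micro: 2; S2 reads c0=3 → after 1×micro: 225/8 ⇒ (c0=3, c1=2, c2=225/8)
macro 4: S0 reads c2=225/8 → after 1×micro: 4; S1 reads c1=2 → after 1×micro: 1; S2 reads c0=4 → after 1×micro: 803/16 ⇒ (c0=4, c1=1, c2=803/16)
macro 5: S0 reads c2=803/16 → after 1×micro: -1; S1 reads c1=1 → after 1×micro: 2; S2 reads c0=-1 → after 1×micro: 2345/32 ⇒ (c0=-1, c1=2, c2=2345/32)
macro 6: S0 reads c2=2345/32 → after 1×micro: 4; S1 reads c1=2 → after 1×micro: 1; S2 reads c0=4 → after 1×micro: 7547/64 ⇒ (c0=4, c1=1, c2=7547/64)
macro 7: S0 reads c2=7547/64 → after 1×micro: -2; S1 reads c1=1 → after 1×micro: 2; S2 reads c0=-2 → after 1×micro: 22129/128 ⇒ (c0=-2, c1=2, c2=22129/128)
macro 8: S0 reads c2=22129/128 → after 1×micro: -2; S1 reads c1=2 → after 1×micro: 1; S2 reads c0=-2 → after 1×micro: 65363/256 ⇒ (c0=-2, c1=1, c2=65363/256)
macro 9: S0 reads c2=65363/256 → after 1×micro: -1; S1 reads c1=1 → after 1×micro: 2; S2 reads c0=-1 → after 1×micro: 195065/512 ⇒ (c0=-1, c1=2, c2=195065/512)

S2 state at macro-step 1 = 25/2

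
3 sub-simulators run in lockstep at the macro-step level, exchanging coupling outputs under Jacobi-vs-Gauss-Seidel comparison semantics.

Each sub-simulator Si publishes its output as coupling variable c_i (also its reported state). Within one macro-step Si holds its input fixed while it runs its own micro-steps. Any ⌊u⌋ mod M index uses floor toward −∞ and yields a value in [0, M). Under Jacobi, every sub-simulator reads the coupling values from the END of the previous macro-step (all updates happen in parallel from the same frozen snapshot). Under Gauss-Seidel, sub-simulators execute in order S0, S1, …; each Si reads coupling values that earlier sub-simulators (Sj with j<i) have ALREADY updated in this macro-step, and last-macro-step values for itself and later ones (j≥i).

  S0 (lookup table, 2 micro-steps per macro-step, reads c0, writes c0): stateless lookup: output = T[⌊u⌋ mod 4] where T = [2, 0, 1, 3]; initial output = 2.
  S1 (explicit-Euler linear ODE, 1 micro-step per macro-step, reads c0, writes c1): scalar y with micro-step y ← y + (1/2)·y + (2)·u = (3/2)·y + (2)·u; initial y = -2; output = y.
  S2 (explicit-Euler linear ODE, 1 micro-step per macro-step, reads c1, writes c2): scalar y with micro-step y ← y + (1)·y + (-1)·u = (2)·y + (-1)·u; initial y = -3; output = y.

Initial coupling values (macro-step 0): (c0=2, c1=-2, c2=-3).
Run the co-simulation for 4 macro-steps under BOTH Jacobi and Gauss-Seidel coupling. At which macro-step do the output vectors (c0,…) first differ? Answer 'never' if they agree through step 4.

[Jacobi] macro 1: S0 reads c0=2 → after 2×micro: 1; S1 reads c0=2 → after 1×micro: 1; S2 reads c1=-2 → after 1×micro: -4 ⇒ (c0=1, c1=1, c2=-4)
[Jacobi] macro 2: S0 reads c0=1 → after 2×micro: 0; S1 reads c0=1 → after 1×micro: 7/2; S2 reads c1=1 → after 1×micro: -9 ⇒ (c0=0, c1=7/2, c2=-9)
[Jacobi] macro 3: S0 reads c0=0 → after 2×micro: 2; S1 reads c0=0 → after 1×micro: 21/4; S2 reads c1=7/2 → after 1×micro: -43/2 ⇒ (c0=2, c1=21/4, c2=-43/2)
[Jacobi] macro 4: S0 reads c0=2 → after 2×micro: 1; S1 reads c0=2 → after 1×micro: 95/8; S2 reads c1=21/4 → after 1×micro: -193/4 ⇒ (c0=1, c1=95/8, c2=-193/4)
[Gauss-Seidel] macro 1: S0 reads c0=2 → after 2×micro: 1; S1 reads c0=1 → after 1×micro: -1; S2 reads c1=-1 → after 1×micro: -5 ⇒ (c0=1, c1=-1, c2=-5)
[Gauss-Seidel] macro 2: S0 reads c0=1 → after 2×micro: 0; S1 reads c0=0 → after 1×micro: -3/2; S2 reads c1=-3/2 → after 1×micro: -17/2 ⇒ (c0=0, c1=-3/2, c2=-17/2)
[Gauss-Seidel] macro 3: S0 reads c0=0 → after 2×micro: 2; S1 reads c0=2 → after 1×micro: 7/4; S2 reads c1=7/4 → after 1×micro: -75/4 ⇒ (c0=2, c1=7/4, c2=-75/4)
[Gauss-Seidel] macro 4: S0 reads c0=2 → after 2×micro: 1; S1 reads c0=1 → after 1×micro: 37/8; S2 reads c1=37/8 → after 1×micro: -337/8 ⇒ (c0=1, c1=37/8, c2=-337/8)

first divergence at macro-step: 1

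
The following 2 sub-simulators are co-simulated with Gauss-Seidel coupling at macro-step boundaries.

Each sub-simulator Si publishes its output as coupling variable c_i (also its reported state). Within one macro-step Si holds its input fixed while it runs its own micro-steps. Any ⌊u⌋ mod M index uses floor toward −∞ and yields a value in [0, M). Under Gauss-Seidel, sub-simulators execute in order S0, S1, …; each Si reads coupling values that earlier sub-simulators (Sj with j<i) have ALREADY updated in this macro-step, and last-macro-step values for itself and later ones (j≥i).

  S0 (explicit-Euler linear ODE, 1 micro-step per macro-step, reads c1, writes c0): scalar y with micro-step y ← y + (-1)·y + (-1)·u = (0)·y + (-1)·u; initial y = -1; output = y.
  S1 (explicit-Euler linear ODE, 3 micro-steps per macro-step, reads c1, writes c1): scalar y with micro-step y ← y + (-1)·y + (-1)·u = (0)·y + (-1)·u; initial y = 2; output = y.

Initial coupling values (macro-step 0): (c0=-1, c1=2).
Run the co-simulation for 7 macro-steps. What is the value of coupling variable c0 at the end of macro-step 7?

macro 1: S0 reads c1=2 → after 1×micro: -2; S1 reads c1=2 → after 3×micro: -2 ⇒ (c0=-2, c1=-2)
macro 2: S0 reads c1=-2 → after 1×micro: 2; S1 reads c1=-2 → after 3×micro: 2 ⇒ (c0=2, c1=2)
macro 3: S0 reads c1=2 → after 1×micro: -2; S1 reads c1=2 → after 3×micro: -2 ⇒ (c0=-2, c1=-2)
macro 4: S0 reads c1=-2 → after 1×micro: 2; S1 reads c1=-2 → after 3×micro: 2 ⇒ (c0=2, c1=2)
macro 5: S0 reads c1=2 → after 1×micro: -2; S1 reads c1=2 → after 3×micro: -2 ⇒ (c0=-2, c1=-2)
macro 6: S0 reads c1=-2 → after 1×micro: 2; S1 reads c1=-2 → after 3×micro: 2 ⇒ (c0=2, c1=2)
macro 7: S0 reads c1=2 → after 1×micro: -2; S1 reads c1=2 → after 3×micro: -2 ⇒ (c0=-2, c1=-2)

c0 at macro-step 7 = -2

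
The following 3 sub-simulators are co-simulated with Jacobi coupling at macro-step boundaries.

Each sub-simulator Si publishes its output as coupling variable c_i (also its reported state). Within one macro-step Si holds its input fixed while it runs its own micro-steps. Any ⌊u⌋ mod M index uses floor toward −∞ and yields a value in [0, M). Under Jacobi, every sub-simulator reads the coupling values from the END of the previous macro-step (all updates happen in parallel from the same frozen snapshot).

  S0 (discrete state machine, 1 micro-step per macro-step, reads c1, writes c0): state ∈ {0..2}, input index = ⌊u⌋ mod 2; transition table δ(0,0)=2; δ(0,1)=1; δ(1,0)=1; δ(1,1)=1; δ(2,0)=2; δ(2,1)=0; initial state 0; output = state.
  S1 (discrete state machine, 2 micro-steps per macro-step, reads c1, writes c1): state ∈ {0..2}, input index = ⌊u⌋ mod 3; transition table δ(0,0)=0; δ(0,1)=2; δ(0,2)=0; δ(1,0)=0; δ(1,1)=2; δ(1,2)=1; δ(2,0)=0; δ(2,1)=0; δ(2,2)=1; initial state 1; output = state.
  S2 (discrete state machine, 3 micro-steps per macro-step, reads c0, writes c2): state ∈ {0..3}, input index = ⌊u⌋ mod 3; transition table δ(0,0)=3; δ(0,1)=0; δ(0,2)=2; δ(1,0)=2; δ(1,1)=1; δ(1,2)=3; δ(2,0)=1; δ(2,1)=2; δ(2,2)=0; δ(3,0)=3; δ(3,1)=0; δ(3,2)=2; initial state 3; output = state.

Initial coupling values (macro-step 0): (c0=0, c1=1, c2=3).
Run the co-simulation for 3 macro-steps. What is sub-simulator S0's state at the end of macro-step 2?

S0 state at macro-step 2 = 1

macro 1: S0 reads c1=1 → after 1×micro: 1; S1 reads c1=1 → after 2×micro: 0; S2 reads c0=0 → after 3×micro: 3 ⇒ (c0=1, c1=0, c2=3)
macro 2: S0 reads c1=0 → after 1×micro: 1; S1 reads c1=0 → after 2×micro: 0; S2 reads c0=1 → after 3×micro: 0 ⇒ (c0=1, c1=0, c2=0)
macro 3: S0 reads c1=0 → after 1×micro: 1; S1 reads c1=0 → after 2×micro: 0; S2 reads c0=1 → after 3×micro: 0 ⇒ (c0=1, c1=0, c2=0)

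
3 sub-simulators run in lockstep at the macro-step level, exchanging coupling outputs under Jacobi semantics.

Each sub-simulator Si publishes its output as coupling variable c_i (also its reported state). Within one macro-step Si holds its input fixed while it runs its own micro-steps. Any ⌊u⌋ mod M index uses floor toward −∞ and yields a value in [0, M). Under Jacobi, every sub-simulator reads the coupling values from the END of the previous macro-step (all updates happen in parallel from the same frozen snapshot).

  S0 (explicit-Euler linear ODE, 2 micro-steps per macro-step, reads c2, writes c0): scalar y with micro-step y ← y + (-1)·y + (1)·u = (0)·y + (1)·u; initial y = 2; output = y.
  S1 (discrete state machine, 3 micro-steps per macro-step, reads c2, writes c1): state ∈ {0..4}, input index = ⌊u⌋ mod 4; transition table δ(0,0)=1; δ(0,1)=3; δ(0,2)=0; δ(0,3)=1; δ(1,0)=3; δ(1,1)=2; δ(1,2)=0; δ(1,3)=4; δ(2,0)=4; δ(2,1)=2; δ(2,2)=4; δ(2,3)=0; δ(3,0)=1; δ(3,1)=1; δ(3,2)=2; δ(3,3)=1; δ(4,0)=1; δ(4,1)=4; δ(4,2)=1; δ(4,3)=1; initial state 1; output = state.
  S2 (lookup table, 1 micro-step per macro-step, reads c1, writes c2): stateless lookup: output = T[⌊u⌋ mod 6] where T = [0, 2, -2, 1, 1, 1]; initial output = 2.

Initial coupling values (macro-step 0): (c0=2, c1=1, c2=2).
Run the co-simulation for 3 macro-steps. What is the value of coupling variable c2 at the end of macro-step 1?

c2 at macro-step 1 = 2

macro 1: S0 reads c2=2 → after 2×micro: 2; S1 reads c2=2 → after 3×micro: 0; S2 reads c1=1 → after 1×micro: 2 ⇒ (c0=2, c1=0, c2=2)
macro 2: S0 reads c2=2 → after 2×micro: 2; S1 reads c2=2 → after 3×micro: 0; S2 reads c1=0 → after 1×micro: 0 ⇒ (c0=2, c1=0, c2=0)
macro 3: S0 reads c2=0 → after 2×micro: 0; S1 reads c2=0 → after 3×micro: 1; S2 reads c1=0 → after 1×micro: 0 ⇒ (c0=0, c1=1, c2=0)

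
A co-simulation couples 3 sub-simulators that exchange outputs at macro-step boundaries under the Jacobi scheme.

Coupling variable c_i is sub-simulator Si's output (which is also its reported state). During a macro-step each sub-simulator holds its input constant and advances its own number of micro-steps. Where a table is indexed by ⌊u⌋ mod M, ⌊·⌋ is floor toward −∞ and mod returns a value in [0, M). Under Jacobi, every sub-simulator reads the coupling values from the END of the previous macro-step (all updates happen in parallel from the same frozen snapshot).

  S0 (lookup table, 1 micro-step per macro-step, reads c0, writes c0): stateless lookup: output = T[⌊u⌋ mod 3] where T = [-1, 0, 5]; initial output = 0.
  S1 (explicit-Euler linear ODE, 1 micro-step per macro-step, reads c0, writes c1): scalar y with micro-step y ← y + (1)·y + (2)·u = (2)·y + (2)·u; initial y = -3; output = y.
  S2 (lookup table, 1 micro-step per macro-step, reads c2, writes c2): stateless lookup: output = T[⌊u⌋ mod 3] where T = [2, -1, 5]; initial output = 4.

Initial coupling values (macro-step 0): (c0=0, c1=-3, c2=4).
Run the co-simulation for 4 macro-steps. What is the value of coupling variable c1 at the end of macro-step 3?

macro 1: S0 reads c0=0 → after 1×micro: -1; S1 reads c0=0 → after 1×micro: -6; S2 reads c2=4 → after 1×micro: -1 ⇒ (c0=-1, c1=-6, c2=-1)
macro 2: S0 reads c0=-1 → after 1×micro: 5; S1 reads c0=-1 → after 1×micro: -14; S2 reads c2=-1 → after 1×micro: 5 ⇒ (c0=5, c1=-14, c2=5)
macro 3: S0 reads c0=5 → after 1×micro: 5; S1 reads c0=5 → after 1×micro: -18; S2 reads c2=5 → after 1×micro: 5 ⇒ (c0=5, c1=-18, c2=5)
macro 4: S0 reads c0=5 → after 1×micro: 5; S1 reads c0=5 → after 1×micro: -26; S2 reads c2=5 → after 1×micro: 5 ⇒ (c0=5, c1=-26, c2=5)

c1 at macro-step 3 = -18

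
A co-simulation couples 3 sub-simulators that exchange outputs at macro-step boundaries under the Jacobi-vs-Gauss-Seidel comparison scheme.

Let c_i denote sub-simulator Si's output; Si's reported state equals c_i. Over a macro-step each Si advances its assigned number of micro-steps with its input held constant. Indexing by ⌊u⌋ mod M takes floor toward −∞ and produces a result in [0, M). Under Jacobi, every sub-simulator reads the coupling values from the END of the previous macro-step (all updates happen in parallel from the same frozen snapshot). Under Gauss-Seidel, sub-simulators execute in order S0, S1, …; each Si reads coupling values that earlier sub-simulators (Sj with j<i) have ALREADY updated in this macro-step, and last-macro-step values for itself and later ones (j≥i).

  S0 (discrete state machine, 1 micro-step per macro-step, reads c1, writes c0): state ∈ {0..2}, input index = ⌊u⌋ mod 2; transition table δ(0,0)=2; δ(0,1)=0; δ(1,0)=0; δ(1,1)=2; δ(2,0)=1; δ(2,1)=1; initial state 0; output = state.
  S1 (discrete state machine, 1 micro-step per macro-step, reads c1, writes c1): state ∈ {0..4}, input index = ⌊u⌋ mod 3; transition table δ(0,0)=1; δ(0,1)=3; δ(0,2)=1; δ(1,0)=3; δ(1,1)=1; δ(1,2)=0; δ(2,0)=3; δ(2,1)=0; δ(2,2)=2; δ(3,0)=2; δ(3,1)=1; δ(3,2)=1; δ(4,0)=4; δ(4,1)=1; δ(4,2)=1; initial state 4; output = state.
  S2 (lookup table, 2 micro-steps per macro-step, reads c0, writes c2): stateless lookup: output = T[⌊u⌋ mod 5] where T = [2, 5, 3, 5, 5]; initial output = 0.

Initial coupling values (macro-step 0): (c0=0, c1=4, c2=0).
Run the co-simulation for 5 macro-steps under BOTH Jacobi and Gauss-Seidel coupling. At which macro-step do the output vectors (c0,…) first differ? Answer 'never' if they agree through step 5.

first divergence at macro-step: 1

[Jacobi] macro 1: S0 reads c1=4 → after 1×micro: 2; S1 reads c1=4 → after 1×micro: 1; S2 reads c0=0 → after 2×micro: 2 ⇒ (c0=2, c1=1, c2=2)
[Jacobi] macro 2: S0 reads c1=1 → after 1×micro: 1; S1 reads c1=1 → after 1×micro: 1; S2 reads c0=2 → after 2×micro: 3 ⇒ (c0=1, c1=1, c2=3)
[Jacobi] macro 3: S0 reads c1=1 → after 1×micro: 2; S1 reads c1=1 → after 1×micro: 1; S2 reads c0=1 → after 2×micro: 5 ⇒ (c0=2, c1=1, c2=5)
[Jacobi] macro 4: S0 reads c1=1 → after 1×micro: 1; S1 reads c1=1 → after 1×micro: 1; S2 reads c0=2 → after 2×micro: 3 ⇒ (c0=1, c1=1, c2=3)
[Jacobi] macro 5: S0 reads c1=1 → after 1×micro: 2; S1 reads c1=1 → after 1×micro: 1; S2 reads c0=1 → after 2×micro: 5 ⇒ (c0=2, c1=1, c2=5)
[Gauss-Seidel] macro 1: S0 reads c1=4 → after 1×micro: 2; S1 reads c1=4 → after 1×micro: 1; S2 reads c0=2 → after 2×micro: 3 ⇒ (c0=2, c1=1, c2=3)
[Gauss-Seidel] macro 2: S0 reads c1=1 → after 1×micro: 1; S1 reads c1=1 → after 1×micro: 1; S2 reads c0=1 → after 2×micro: 5 ⇒ (c0=1, c1=1, c2=5)
[Gauss-Seidel] macro 3: S0 reads c1=1 → after 1×micro: 2; S1 reads c1=1 → after 1×micro: 1; S2 reads c0=2 → after 2×micro: 3 ⇒ (c0=2, c1=1, c2=3)
[Gauss-Seidel] macro 4: S0 reads c1=1 → after 1×micro: 1; S1 reads c1=1 → after 1×micro: 1; S2 reads c0=1 → after 2×micro: 5 ⇒ (c0=1, c1=1, c2=5)
[Gauss-Seidel] macro 5: S0 reads c1=1 → after 1×micro: 2; S1 reads c1=1 → after 1×micro: 1; S2 reads c0=2 → after 2×micro: 3 ⇒ (c0=2, c1=1, c2=3)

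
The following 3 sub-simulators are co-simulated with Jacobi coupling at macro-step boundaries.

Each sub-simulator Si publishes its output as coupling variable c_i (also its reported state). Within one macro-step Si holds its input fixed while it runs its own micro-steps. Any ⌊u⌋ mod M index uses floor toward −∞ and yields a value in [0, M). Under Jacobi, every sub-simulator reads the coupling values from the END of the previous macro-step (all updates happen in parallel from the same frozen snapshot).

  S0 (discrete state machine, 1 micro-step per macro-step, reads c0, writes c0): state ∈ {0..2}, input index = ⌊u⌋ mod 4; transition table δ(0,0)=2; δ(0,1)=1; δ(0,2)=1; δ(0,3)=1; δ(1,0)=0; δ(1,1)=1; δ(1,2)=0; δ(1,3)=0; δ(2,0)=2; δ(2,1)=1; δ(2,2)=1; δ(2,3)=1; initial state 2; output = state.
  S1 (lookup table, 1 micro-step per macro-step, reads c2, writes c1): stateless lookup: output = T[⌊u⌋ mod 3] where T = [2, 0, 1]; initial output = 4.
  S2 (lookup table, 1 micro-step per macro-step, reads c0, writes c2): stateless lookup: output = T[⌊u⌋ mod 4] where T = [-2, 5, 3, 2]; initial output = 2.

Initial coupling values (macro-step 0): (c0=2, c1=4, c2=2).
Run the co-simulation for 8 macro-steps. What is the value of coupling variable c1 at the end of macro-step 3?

c1 at macro-step 3 = 1

macro 1: S0 reads c0=2 → after 1×micro: 1; S1 reads c2=2 → after 1×micro: 1; S2 reads c0=2 → after 1×micro: 3 ⇒ (c0=1, c1=1, c2=3)
macro 2: S0 reads c0=1 → after 1×micro: 1; S1 reads c2=3 → after 1×micro: 2; S2 reads c0=1 → after 1×micro: 5 ⇒ (c0=1, c1=2, c2=5)
macro 3: S0 reads c0=1 → after 1×micro: 1; S1 reads c2=5 → after 1×micro: 1; S2 reads c0=1 → after 1×micro: 5 ⇒ (c0=1, c1=1, c2=5)
macro 4: S0 reads c0=1 → after 1×micro: 1; S1 reads c2=5 → after 1×micro: 1; S2 reads c0=1 → after 1×micro: 5 ⇒ (c0=1, c1=1, c2=5)
macro 5: S0 reads c0=1 → after 1×micro: 1; S1 reads c2=5 → after 1×micro: 1; S2 reads c0=1 → after 1×micro: 5 ⇒ (c0=1, c1=1, c2=5)
macro 6: S0 reads c0=1 → after 1×micro: 1; S1 reads c2=5 → after 1×micro: 1; S2 reads c0=1 → after 1×micro: 5 ⇒ (c0=1, c1=1, c2=5)
macro 7: S0 reads c0=1 → after 1×micro: 1; S1 reads c2=5 → after 1×micro: 1; S2 reads c0=1 → after 1×micro: 5 ⇒ (c0=1, c1=1, c2=5)
macro 8: S0 reads c0=1 → after 1×micro: 1; S1 reads c2=5 → after 1×micro: 1; S2 reads c0=1 → after 1×micro: 5 ⇒ (c0=1, c1=1, c2=5)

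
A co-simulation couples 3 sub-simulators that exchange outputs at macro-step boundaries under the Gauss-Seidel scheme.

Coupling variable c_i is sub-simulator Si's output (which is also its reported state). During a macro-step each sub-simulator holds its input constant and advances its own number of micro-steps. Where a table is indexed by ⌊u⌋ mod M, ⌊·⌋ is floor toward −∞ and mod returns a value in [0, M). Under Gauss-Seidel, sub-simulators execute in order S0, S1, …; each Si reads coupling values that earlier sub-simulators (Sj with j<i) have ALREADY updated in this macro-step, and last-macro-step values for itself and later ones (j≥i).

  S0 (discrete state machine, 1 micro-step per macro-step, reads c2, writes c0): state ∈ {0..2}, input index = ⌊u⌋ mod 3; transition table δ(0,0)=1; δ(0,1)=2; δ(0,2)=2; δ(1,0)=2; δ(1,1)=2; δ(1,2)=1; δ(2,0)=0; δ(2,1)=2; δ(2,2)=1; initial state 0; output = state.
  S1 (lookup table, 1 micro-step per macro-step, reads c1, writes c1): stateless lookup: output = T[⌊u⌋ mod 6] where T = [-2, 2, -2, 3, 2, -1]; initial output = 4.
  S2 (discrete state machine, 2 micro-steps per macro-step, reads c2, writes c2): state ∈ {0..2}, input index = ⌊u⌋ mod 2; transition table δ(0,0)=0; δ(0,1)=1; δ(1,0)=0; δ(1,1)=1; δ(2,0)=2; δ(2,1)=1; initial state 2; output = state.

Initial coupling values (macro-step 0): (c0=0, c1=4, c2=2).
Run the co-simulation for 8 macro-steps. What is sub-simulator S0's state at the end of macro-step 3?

macro 1: S0 reads c2=2 → after 1×micro: 2; S1 reads c1=4 → after 1×micro: 2; S2 reads c2=2 → after 2×micro: 2 ⇒ (c0=2, c1=2, c2=2)
macro 2: S0 reads c2=2 → after 1×micro: 1; S1 reads c1=2 → after 1×micro: -2; S2 reads c2=2 → after 2×micro: 2 ⇒ (c0=1, c1=-2, c2=2)
macro 3: S0 reads c2=2 → after 1×micro: 1; S1 reads c1=-2 → after 1×micro: 2; S2 reads c2=2 → after 2×micro: 2 ⇒ (c0=1, c1=2, c2=2)
macro 4: S0 reads c2=2 → after 1×micro: 1; S1 reads c1=2 → after 1×micro: -2; S2 reads c2=2 → after 2×micro: 2 ⇒ (c0=1, c1=-2, c2=2)
macro 5: S0 reads c2=2 → after 1×micro: 1; S1 reads c1=-2 → after 1×micro: 2; S2 reads c2=2 → after 2×micro: 2 ⇒ (c0=1, c1=2, c2=2)
macro 6: S0 reads c2=2 → after 1×micro: 1; S1 reads c1=2 → after 1×micro: -2; S2 reads c2=2 → after 2×micro: 2 ⇒ (c0=1, c1=-2, c2=2)
macro 7: S0 reads c2=2 → after 1×micro: 1; S1 reads c1=-2 → after 1×micro: 2; S2 reads c2=2 → after 2×micro: 2 ⇒ (c0=1, c1=2, c2=2)
macro 8: S0 reads c2=2 → after 1×micro: 1; S1 reads c1=2 → after 1×micro: -2; S2 reads c2=2 → after 2×micro: 2 ⇒ (c0=1, c1=-2, c2=2)

S0 state at macro-step 3 = 1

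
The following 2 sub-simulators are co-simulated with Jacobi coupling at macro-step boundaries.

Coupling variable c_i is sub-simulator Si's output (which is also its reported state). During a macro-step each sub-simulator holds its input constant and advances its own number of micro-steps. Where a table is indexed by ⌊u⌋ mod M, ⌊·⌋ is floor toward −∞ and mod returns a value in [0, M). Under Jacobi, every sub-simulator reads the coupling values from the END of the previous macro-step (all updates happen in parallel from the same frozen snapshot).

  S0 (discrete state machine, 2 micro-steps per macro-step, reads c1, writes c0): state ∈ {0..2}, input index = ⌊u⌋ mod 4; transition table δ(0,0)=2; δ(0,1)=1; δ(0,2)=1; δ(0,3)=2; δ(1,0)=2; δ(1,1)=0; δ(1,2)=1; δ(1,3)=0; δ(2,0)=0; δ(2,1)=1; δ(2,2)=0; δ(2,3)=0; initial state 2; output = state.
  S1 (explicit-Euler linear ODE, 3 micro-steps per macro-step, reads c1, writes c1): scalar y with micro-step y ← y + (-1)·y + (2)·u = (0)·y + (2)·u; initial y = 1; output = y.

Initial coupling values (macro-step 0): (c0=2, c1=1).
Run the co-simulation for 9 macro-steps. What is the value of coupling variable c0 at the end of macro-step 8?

macro 1: S0 reads c1=1 → after 2×micro: 0; S1 reads c1=1 → after 3×micro: 2 ⇒ (c0=0, c1=2)
macro 2: S0 reads c1=2 → after 2×micro: 1; S1 reads c1=2 → after 3×micro: 4 ⇒ (c0=1, c1=4)
macro 3: S0 reads c1=4 → after 2×micro: 0; S1 reads c1=4 → after 3×micro: 8 ⇒ (c0=0, c1=8)
macro 4: S0 reads c1=8 → after 2×micro: 0; S1 reads c1=8 → after 3×micro: 16 ⇒ (c0=0, c1=16)
macro 5: S0 reads c1=16 → after 2×micro: 0; S1 reads c1=16 → after 3×micro: 32 ⇒ (c0=0, c1=32)
macro 6: S0 reads c1=32 → after 2×micro: 0; S1 reads c1=32 → after 3×micro: 64 ⇒ (c0=0, c1=64)
macro 7: S0 reads c1=64 → after 2×micro: 0; S1 reads c1=64 → after 3×micro: 128 ⇒ (c0=0, c1=128)
macro 8: S0 reads c1=128 → after 2×micro: 0; S1 reads c1=128 → after 3×micro: 256 ⇒ (c0=0, c1=256)
macro 9: S0 reads c1=256 → after 2×micro: 0; S1 reads c1=256 → after 3×micro: 512 ⇒ (c0=0, c1=512)

c0 at macro-step 8 = 0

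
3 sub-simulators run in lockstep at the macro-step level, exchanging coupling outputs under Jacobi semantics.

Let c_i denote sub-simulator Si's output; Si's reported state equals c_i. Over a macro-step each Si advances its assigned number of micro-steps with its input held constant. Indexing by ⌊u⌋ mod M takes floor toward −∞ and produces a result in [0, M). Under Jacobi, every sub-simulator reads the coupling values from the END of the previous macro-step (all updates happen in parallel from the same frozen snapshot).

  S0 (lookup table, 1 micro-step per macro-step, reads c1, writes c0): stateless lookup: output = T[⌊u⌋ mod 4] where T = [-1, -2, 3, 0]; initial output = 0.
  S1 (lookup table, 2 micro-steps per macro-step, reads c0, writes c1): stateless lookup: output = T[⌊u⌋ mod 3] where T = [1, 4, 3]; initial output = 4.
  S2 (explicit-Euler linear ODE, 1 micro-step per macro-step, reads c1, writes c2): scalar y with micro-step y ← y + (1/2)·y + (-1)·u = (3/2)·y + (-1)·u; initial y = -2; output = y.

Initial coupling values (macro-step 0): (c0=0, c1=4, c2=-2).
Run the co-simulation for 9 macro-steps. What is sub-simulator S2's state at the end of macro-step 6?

S2 state at macro-step 6 = -2619/32

macro 1: S0 reads c1=4 → after 1×micro: -1; S1 reads c0=0 → after 2×micro: 1; S2 reads c1=4 → after 1×micro: -7 ⇒ (c0=-1, c1=1, c2=-7)
macro 2: S0 reads c1=1 → after 1×micro: -2; S1 reads c0=-1 → after 2×micro: 3; S2 reads c1=1 → after 1×micro: -23/2 ⇒ (c0=-2, c1=3, c2=-23/2)
macro 3: S0 reads c1=3 → after 1×micro: 0; S1 reads c0=-2 → after 2×micro: 4; S2 reads c1=3 → after 1×micro: -81/4 ⇒ (c0=0, c1=4, c2=-81/4)
macro 4: S0 reads c1=4 → after 1×micro: -1; S1 reads c0=0 → after 2×micro: 1; S2 reads c1=4 → after 1×micro: -275/8 ⇒ (c0=-1, c1=1, c2=-275/8)
macro 5: S0 reads c1=1 → after 1×micro: -2; S1 reads c0=-1 → after 2×micro: 3; S2 reads c1=1 → after 1×micro: -841/16 ⇒ (c0=-2, c1=3, c2=-841/16)
macro 6: S0 reads c1=3 → after 1×micro: 0; S1 reads c0=-2 → after 2×micro: 4; S2 reads c1=3 → after 1×micro: -2619/32 ⇒ (c0=0, c1=4, c2=-2619/32)
macro 7: S0 reads c1=4 → after 1×micro: -1; S1 reads c0=0 → after 2×micro: 1; S2 reads c1=4 → after 1×micro: -8113/64 ⇒ (c0=-1, c1=1, c2=-8113/64)
macro 8: S0 reads c1=1 → after 1×micro: -2; S1 reads c0=-1 → after 2×micro: 3; S2 reads c1=1 → after 1×micro: -24467/128 ⇒ (c0=-2, c1=3, c2=-24467/128)
macro 9: S0 reads c1=3 → after 1×micro: 0; S1 reads c0=-2 → after 2×micro: 4; S2 reads c1=3 → after 1×micro: -74169/256 ⇒ (c0=0, c1=4, c2=-74169/256)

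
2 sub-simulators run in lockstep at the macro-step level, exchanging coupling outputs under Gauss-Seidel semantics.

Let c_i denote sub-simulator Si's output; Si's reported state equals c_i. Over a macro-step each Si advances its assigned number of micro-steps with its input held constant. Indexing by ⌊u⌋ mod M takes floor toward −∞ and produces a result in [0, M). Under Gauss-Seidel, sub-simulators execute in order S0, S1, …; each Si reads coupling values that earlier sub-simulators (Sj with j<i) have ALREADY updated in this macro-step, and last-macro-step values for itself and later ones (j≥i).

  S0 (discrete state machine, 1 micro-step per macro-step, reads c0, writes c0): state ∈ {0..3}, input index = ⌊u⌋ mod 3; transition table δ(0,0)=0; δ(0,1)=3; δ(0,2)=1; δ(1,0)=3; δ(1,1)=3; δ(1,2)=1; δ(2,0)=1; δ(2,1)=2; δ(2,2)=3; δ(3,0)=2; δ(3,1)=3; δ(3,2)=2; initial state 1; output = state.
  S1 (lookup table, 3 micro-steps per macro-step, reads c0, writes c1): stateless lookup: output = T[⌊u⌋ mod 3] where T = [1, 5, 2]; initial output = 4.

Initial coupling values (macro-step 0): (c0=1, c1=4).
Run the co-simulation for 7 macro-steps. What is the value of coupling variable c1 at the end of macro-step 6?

macro 1: S0 reads c0=1 → after 1×micro: 3; S1 reads c0=3 → after 3×micro: 1 ⇒ (c0=3, c1=1)
macro 2: S0 reads c0=3 → after 1×micro: 2; S1 reads c0=2 → after 3×micro: 2 ⇒ (c0=2, c1=2)
macro 3: S0 reads c0=2 → after 1×micro: 3; S1 reads c0=3 → after 3×micro: 1 ⇒ (c0=3, c1=1)
macro 4: S0 reads c0=3 → after 1×micro: 2; S1 reads c0=2 → after 3×micro: 2 ⇒ (c0=2, c1=2)
macro 5: S0 reads c0=2 → after 1×micro: 3; S1 reads c0=3 → after 3×micro: 1 ⇒ (c0=3, c1=1)
macro 6: S0 reads c0=3 → after 1×micro: 2; S1 reads c0=2 → after 3×micro: 2 ⇒ (c0=2, c1=2)
macro 7: S0 reads c0=2 → after 1×micro: 3; S1 reads c0=3 → after 3×micro: 1 ⇒ (c0=3, c1=1)

c1 at macro-step 6 = 2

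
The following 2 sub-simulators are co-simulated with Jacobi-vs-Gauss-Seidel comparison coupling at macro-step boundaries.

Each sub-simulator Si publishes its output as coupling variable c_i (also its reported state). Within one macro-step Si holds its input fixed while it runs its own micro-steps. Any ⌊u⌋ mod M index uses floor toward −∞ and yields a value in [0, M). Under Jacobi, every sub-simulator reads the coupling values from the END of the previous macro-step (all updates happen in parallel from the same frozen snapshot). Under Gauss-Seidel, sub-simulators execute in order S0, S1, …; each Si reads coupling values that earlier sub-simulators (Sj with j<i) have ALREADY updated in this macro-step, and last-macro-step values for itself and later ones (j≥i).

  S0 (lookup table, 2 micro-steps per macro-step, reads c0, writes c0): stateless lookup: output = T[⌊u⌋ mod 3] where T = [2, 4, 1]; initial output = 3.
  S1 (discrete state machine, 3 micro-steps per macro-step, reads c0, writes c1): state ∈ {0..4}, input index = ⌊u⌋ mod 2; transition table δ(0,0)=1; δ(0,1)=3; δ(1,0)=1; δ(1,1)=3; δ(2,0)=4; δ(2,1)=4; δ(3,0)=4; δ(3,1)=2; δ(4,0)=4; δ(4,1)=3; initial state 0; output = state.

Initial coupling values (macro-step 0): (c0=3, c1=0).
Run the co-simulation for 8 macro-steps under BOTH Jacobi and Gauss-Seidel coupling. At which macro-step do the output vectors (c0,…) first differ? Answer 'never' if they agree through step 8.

first divergence at macro-step: 1

[Jacobi] macro 1: S0 reads c0=3 → after 2×micro: 2; S1 reads c0=3 → after 3×micro: 4 ⇒ (c0=2, c1=4)
[Jacobi] macro 2: S0 reads c0=2 → after 2×micro: 1; S1 reads c0=2 → after 3×micro: 4 ⇒ (c0=1, c1=4)
[Jacobi] macro 3: S0 reads c0=1 → after 2×micro: 4; S1 reads c0=1 → after 3×micro: 4 ⇒ (c0=4, c1=4)
[Jacobi] macro 4: S0 reads c0=4 → after 2×micro: 4; S1 reads c0=4 → after 3×micro: 4 ⇒ (c0=4, c1=4)
[Jacobi] macro 5: S0 reads c0=4 → after 2×micro: 4; S1 reads c0=4 → after 3×micro: 4 ⇒ (c0=4, c1=4)
[Jacobi] macro 6: S0 reads c0=4 → after 2×micro: 4; S1 reads c0=4 → after 3×micro: 4 ⇒ (c0=4, c1=4)
[Jacobi] macro 7: S0 reads c0=4 → after 2×micro: 4; S1 reads c0=4 → after 3×micro: 4 ⇒ (c0=4, c1=4)
[Jacobi] macro 8: S0 reads c0=4 → after 2×micro: 4; S1 reads c0=4 → after 3×micro: 4 ⇒ (c0=4, c1=4)
[Gauss-Seidel] macro 1: S0 reads c0=3 → after 2×micro: 2; S1 reads c0=2 → after 3×micro: 1 ⇒ (c0=2, c1=1)
[Gauss-Seidel] macro 2: S0 reads c0=2 → after 2×micro: 1; S1 reads c0=1 → after 3×micro: 4 ⇒ (c0=1, c1=4)
[Gauss-Seidel] macro 3: S0 reads c0=1 → after 2×micro: 4; S1 reads c0=4 → after 3×micro: 4 ⇒ (c0=4, c1=4)
[Gauss-Seidel] macro 4: S0 reads c0=4 → after 2×micro: 4; S1 reads c0=4 → after 3×micro: 4 ⇒ (c0=4, c1=4)
[Gauss-Seidel] macro 5: S0 reads c0=4 → after 2×micro: 4; S1 reads c0=4 → after 3×micro: 4 ⇒ (c0=4, c1=4)
[Gauss-Seidel] macro 6: S0 reads c0=4 → after 2×micro: 4; S1 reads c0=4 → after 3×micro: 4 ⇒ (c0=4, c1=4)
[Gauss-Seidel] macro 7: S0 reads c0=4 → after 2×micro: 4; S1 reads c0=4 → after 3×micro: 4 ⇒ (c0=4, c1=4)
[Gauss-Seidel] macro 8: S0 reads c0=4 → after 2×micro: 4; S1 reads c0=4 → after 3×micro: 4 ⇒ (c0=4, c1=4)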